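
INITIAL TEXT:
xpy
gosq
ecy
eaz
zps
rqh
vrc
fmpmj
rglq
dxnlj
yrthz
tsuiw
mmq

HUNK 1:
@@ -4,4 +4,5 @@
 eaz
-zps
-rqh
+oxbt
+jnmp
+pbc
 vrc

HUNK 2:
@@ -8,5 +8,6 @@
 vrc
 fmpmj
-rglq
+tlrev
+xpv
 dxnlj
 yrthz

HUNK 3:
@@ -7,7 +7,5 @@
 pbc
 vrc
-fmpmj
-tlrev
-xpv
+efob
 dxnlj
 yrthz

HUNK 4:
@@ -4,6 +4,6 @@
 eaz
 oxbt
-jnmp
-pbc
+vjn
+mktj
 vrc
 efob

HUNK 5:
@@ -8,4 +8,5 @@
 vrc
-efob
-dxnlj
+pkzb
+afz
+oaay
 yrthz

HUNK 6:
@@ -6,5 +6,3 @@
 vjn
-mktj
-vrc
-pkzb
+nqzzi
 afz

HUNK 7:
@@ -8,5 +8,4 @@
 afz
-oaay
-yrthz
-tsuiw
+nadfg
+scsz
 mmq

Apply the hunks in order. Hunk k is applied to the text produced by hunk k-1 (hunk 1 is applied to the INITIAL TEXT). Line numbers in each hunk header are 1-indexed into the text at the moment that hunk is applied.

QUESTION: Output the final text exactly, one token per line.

Answer: xpy
gosq
ecy
eaz
oxbt
vjn
nqzzi
afz
nadfg
scsz
mmq

Derivation:
Hunk 1: at line 4 remove [zps,rqh] add [oxbt,jnmp,pbc] -> 14 lines: xpy gosq ecy eaz oxbt jnmp pbc vrc fmpmj rglq dxnlj yrthz tsuiw mmq
Hunk 2: at line 8 remove [rglq] add [tlrev,xpv] -> 15 lines: xpy gosq ecy eaz oxbt jnmp pbc vrc fmpmj tlrev xpv dxnlj yrthz tsuiw mmq
Hunk 3: at line 7 remove [fmpmj,tlrev,xpv] add [efob] -> 13 lines: xpy gosq ecy eaz oxbt jnmp pbc vrc efob dxnlj yrthz tsuiw mmq
Hunk 4: at line 4 remove [jnmp,pbc] add [vjn,mktj] -> 13 lines: xpy gosq ecy eaz oxbt vjn mktj vrc efob dxnlj yrthz tsuiw mmq
Hunk 5: at line 8 remove [efob,dxnlj] add [pkzb,afz,oaay] -> 14 lines: xpy gosq ecy eaz oxbt vjn mktj vrc pkzb afz oaay yrthz tsuiw mmq
Hunk 6: at line 6 remove [mktj,vrc,pkzb] add [nqzzi] -> 12 lines: xpy gosq ecy eaz oxbt vjn nqzzi afz oaay yrthz tsuiw mmq
Hunk 7: at line 8 remove [oaay,yrthz,tsuiw] add [nadfg,scsz] -> 11 lines: xpy gosq ecy eaz oxbt vjn nqzzi afz nadfg scsz mmq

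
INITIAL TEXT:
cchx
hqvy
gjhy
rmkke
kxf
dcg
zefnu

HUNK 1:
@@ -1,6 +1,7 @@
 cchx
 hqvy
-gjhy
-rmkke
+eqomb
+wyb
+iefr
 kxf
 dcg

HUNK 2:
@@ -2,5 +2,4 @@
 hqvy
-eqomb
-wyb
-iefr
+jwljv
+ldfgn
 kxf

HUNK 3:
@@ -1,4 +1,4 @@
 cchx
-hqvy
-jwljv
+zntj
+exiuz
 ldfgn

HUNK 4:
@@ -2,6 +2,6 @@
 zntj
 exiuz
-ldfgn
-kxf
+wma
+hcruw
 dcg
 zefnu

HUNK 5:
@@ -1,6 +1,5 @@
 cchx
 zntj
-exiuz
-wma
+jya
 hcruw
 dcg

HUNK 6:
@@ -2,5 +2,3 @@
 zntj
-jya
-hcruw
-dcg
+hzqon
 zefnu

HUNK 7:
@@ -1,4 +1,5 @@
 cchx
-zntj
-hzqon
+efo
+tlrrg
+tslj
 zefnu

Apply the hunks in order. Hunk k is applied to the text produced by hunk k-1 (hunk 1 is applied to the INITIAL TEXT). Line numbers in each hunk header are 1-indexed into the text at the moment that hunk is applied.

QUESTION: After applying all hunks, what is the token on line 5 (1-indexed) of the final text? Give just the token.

Answer: zefnu

Derivation:
Hunk 1: at line 1 remove [gjhy,rmkke] add [eqomb,wyb,iefr] -> 8 lines: cchx hqvy eqomb wyb iefr kxf dcg zefnu
Hunk 2: at line 2 remove [eqomb,wyb,iefr] add [jwljv,ldfgn] -> 7 lines: cchx hqvy jwljv ldfgn kxf dcg zefnu
Hunk 3: at line 1 remove [hqvy,jwljv] add [zntj,exiuz] -> 7 lines: cchx zntj exiuz ldfgn kxf dcg zefnu
Hunk 4: at line 2 remove [ldfgn,kxf] add [wma,hcruw] -> 7 lines: cchx zntj exiuz wma hcruw dcg zefnu
Hunk 5: at line 1 remove [exiuz,wma] add [jya] -> 6 lines: cchx zntj jya hcruw dcg zefnu
Hunk 6: at line 2 remove [jya,hcruw,dcg] add [hzqon] -> 4 lines: cchx zntj hzqon zefnu
Hunk 7: at line 1 remove [zntj,hzqon] add [efo,tlrrg,tslj] -> 5 lines: cchx efo tlrrg tslj zefnu
Final line 5: zefnu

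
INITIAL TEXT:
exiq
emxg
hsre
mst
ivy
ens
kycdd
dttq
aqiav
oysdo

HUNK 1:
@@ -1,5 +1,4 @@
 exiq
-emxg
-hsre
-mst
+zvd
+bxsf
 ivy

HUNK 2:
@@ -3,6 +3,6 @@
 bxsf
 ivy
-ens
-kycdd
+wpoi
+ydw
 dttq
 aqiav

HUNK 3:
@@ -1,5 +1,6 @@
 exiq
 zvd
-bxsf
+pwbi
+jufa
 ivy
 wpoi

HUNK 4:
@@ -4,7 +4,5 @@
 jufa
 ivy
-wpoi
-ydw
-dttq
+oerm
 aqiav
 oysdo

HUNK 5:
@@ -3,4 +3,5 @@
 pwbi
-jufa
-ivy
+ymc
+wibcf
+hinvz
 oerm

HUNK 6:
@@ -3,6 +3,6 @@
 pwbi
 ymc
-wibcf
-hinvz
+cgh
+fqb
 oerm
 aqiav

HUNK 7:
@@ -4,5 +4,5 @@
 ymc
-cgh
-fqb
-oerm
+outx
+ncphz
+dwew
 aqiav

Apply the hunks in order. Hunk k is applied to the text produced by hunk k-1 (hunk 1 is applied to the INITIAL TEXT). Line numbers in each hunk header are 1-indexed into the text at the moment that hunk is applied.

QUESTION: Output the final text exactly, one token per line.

Answer: exiq
zvd
pwbi
ymc
outx
ncphz
dwew
aqiav
oysdo

Derivation:
Hunk 1: at line 1 remove [emxg,hsre,mst] add [zvd,bxsf] -> 9 lines: exiq zvd bxsf ivy ens kycdd dttq aqiav oysdo
Hunk 2: at line 3 remove [ens,kycdd] add [wpoi,ydw] -> 9 lines: exiq zvd bxsf ivy wpoi ydw dttq aqiav oysdo
Hunk 3: at line 1 remove [bxsf] add [pwbi,jufa] -> 10 lines: exiq zvd pwbi jufa ivy wpoi ydw dttq aqiav oysdo
Hunk 4: at line 4 remove [wpoi,ydw,dttq] add [oerm] -> 8 lines: exiq zvd pwbi jufa ivy oerm aqiav oysdo
Hunk 5: at line 3 remove [jufa,ivy] add [ymc,wibcf,hinvz] -> 9 lines: exiq zvd pwbi ymc wibcf hinvz oerm aqiav oysdo
Hunk 6: at line 3 remove [wibcf,hinvz] add [cgh,fqb] -> 9 lines: exiq zvd pwbi ymc cgh fqb oerm aqiav oysdo
Hunk 7: at line 4 remove [cgh,fqb,oerm] add [outx,ncphz,dwew] -> 9 lines: exiq zvd pwbi ymc outx ncphz dwew aqiav oysdo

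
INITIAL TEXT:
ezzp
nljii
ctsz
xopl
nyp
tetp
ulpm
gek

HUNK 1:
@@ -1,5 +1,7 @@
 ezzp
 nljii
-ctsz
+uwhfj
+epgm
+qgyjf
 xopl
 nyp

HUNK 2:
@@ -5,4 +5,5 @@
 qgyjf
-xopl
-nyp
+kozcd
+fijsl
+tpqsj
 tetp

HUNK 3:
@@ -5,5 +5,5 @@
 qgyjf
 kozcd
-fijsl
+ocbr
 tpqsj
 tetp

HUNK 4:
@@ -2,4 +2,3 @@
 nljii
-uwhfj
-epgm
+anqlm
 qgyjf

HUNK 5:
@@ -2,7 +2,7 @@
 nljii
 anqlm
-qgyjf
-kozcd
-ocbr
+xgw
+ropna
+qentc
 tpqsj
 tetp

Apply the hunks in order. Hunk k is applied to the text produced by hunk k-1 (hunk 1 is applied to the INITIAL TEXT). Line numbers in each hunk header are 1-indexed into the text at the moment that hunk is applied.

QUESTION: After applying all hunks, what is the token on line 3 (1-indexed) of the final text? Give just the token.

Hunk 1: at line 1 remove [ctsz] add [uwhfj,epgm,qgyjf] -> 10 lines: ezzp nljii uwhfj epgm qgyjf xopl nyp tetp ulpm gek
Hunk 2: at line 5 remove [xopl,nyp] add [kozcd,fijsl,tpqsj] -> 11 lines: ezzp nljii uwhfj epgm qgyjf kozcd fijsl tpqsj tetp ulpm gek
Hunk 3: at line 5 remove [fijsl] add [ocbr] -> 11 lines: ezzp nljii uwhfj epgm qgyjf kozcd ocbr tpqsj tetp ulpm gek
Hunk 4: at line 2 remove [uwhfj,epgm] add [anqlm] -> 10 lines: ezzp nljii anqlm qgyjf kozcd ocbr tpqsj tetp ulpm gek
Hunk 5: at line 2 remove [qgyjf,kozcd,ocbr] add [xgw,ropna,qentc] -> 10 lines: ezzp nljii anqlm xgw ropna qentc tpqsj tetp ulpm gek
Final line 3: anqlm

Answer: anqlm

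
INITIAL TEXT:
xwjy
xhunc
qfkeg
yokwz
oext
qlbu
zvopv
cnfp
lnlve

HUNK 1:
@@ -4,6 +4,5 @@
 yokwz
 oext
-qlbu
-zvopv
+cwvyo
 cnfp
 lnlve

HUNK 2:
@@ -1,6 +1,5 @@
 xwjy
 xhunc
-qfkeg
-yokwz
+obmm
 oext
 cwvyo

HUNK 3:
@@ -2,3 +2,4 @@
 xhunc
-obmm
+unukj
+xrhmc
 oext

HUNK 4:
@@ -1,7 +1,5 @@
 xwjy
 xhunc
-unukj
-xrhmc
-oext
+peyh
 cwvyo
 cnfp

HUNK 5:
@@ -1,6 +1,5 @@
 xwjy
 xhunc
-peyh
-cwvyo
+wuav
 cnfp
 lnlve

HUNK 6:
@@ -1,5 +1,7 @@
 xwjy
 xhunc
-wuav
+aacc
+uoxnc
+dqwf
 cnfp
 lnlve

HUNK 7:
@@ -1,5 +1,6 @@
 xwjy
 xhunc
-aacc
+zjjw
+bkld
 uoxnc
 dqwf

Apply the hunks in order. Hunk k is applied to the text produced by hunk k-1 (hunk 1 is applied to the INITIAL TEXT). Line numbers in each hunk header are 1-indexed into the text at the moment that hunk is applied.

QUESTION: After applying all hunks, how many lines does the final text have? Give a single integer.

Answer: 8

Derivation:
Hunk 1: at line 4 remove [qlbu,zvopv] add [cwvyo] -> 8 lines: xwjy xhunc qfkeg yokwz oext cwvyo cnfp lnlve
Hunk 2: at line 1 remove [qfkeg,yokwz] add [obmm] -> 7 lines: xwjy xhunc obmm oext cwvyo cnfp lnlve
Hunk 3: at line 2 remove [obmm] add [unukj,xrhmc] -> 8 lines: xwjy xhunc unukj xrhmc oext cwvyo cnfp lnlve
Hunk 4: at line 1 remove [unukj,xrhmc,oext] add [peyh] -> 6 lines: xwjy xhunc peyh cwvyo cnfp lnlve
Hunk 5: at line 1 remove [peyh,cwvyo] add [wuav] -> 5 lines: xwjy xhunc wuav cnfp lnlve
Hunk 6: at line 1 remove [wuav] add [aacc,uoxnc,dqwf] -> 7 lines: xwjy xhunc aacc uoxnc dqwf cnfp lnlve
Hunk 7: at line 1 remove [aacc] add [zjjw,bkld] -> 8 lines: xwjy xhunc zjjw bkld uoxnc dqwf cnfp lnlve
Final line count: 8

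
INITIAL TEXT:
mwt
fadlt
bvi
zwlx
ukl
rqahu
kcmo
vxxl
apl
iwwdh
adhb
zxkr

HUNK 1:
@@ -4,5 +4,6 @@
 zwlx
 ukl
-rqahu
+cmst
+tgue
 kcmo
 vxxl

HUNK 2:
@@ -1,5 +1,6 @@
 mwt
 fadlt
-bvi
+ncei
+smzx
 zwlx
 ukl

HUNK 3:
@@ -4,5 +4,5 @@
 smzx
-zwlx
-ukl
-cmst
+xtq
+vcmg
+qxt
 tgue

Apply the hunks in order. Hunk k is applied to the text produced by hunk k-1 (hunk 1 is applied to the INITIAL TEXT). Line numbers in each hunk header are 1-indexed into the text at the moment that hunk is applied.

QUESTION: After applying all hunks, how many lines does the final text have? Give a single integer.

Answer: 14

Derivation:
Hunk 1: at line 4 remove [rqahu] add [cmst,tgue] -> 13 lines: mwt fadlt bvi zwlx ukl cmst tgue kcmo vxxl apl iwwdh adhb zxkr
Hunk 2: at line 1 remove [bvi] add [ncei,smzx] -> 14 lines: mwt fadlt ncei smzx zwlx ukl cmst tgue kcmo vxxl apl iwwdh adhb zxkr
Hunk 3: at line 4 remove [zwlx,ukl,cmst] add [xtq,vcmg,qxt] -> 14 lines: mwt fadlt ncei smzx xtq vcmg qxt tgue kcmo vxxl apl iwwdh adhb zxkr
Final line count: 14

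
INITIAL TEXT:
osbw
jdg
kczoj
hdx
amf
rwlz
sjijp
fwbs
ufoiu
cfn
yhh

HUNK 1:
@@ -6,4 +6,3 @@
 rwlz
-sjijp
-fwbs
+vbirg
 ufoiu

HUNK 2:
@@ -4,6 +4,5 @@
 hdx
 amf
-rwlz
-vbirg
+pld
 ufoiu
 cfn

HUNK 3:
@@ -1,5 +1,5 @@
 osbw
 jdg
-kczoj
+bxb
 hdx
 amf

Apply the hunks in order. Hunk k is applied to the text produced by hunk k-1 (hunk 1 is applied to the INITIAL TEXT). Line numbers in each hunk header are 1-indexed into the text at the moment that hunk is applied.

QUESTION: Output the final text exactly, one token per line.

Hunk 1: at line 6 remove [sjijp,fwbs] add [vbirg] -> 10 lines: osbw jdg kczoj hdx amf rwlz vbirg ufoiu cfn yhh
Hunk 2: at line 4 remove [rwlz,vbirg] add [pld] -> 9 lines: osbw jdg kczoj hdx amf pld ufoiu cfn yhh
Hunk 3: at line 1 remove [kczoj] add [bxb] -> 9 lines: osbw jdg bxb hdx amf pld ufoiu cfn yhh

Answer: osbw
jdg
bxb
hdx
amf
pld
ufoiu
cfn
yhh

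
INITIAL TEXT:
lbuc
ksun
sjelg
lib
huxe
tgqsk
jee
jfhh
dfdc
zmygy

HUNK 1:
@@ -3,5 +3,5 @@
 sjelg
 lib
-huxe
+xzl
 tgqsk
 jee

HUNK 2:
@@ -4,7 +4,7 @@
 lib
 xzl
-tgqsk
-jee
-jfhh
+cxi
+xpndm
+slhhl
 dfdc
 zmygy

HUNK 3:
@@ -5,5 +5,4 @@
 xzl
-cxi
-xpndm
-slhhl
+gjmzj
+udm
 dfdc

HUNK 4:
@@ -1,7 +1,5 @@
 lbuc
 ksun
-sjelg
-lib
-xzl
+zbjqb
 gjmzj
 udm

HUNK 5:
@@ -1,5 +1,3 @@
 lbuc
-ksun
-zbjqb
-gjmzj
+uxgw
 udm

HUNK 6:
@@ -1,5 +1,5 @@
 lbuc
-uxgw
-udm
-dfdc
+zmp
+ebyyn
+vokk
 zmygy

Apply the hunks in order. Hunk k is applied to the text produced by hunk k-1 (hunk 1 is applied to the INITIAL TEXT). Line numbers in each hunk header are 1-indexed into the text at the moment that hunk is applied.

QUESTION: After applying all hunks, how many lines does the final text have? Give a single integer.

Answer: 5

Derivation:
Hunk 1: at line 3 remove [huxe] add [xzl] -> 10 lines: lbuc ksun sjelg lib xzl tgqsk jee jfhh dfdc zmygy
Hunk 2: at line 4 remove [tgqsk,jee,jfhh] add [cxi,xpndm,slhhl] -> 10 lines: lbuc ksun sjelg lib xzl cxi xpndm slhhl dfdc zmygy
Hunk 3: at line 5 remove [cxi,xpndm,slhhl] add [gjmzj,udm] -> 9 lines: lbuc ksun sjelg lib xzl gjmzj udm dfdc zmygy
Hunk 4: at line 1 remove [sjelg,lib,xzl] add [zbjqb] -> 7 lines: lbuc ksun zbjqb gjmzj udm dfdc zmygy
Hunk 5: at line 1 remove [ksun,zbjqb,gjmzj] add [uxgw] -> 5 lines: lbuc uxgw udm dfdc zmygy
Hunk 6: at line 1 remove [uxgw,udm,dfdc] add [zmp,ebyyn,vokk] -> 5 lines: lbuc zmp ebyyn vokk zmygy
Final line count: 5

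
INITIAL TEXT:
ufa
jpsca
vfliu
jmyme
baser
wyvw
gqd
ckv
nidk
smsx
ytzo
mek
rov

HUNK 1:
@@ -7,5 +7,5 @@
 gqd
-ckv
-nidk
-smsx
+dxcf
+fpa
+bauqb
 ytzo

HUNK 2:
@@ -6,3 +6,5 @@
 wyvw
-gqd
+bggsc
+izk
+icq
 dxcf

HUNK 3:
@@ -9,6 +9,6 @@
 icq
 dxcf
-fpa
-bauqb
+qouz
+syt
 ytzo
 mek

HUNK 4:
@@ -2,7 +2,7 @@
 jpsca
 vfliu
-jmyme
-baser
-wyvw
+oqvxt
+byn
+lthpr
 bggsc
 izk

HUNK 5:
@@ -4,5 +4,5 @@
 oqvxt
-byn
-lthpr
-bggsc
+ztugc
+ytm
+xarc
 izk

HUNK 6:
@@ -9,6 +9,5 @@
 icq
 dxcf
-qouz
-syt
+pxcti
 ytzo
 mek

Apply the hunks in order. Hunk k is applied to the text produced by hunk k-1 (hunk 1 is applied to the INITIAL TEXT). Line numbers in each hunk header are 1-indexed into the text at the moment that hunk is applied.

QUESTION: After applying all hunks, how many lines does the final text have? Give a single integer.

Hunk 1: at line 7 remove [ckv,nidk,smsx] add [dxcf,fpa,bauqb] -> 13 lines: ufa jpsca vfliu jmyme baser wyvw gqd dxcf fpa bauqb ytzo mek rov
Hunk 2: at line 6 remove [gqd] add [bggsc,izk,icq] -> 15 lines: ufa jpsca vfliu jmyme baser wyvw bggsc izk icq dxcf fpa bauqb ytzo mek rov
Hunk 3: at line 9 remove [fpa,bauqb] add [qouz,syt] -> 15 lines: ufa jpsca vfliu jmyme baser wyvw bggsc izk icq dxcf qouz syt ytzo mek rov
Hunk 4: at line 2 remove [jmyme,baser,wyvw] add [oqvxt,byn,lthpr] -> 15 lines: ufa jpsca vfliu oqvxt byn lthpr bggsc izk icq dxcf qouz syt ytzo mek rov
Hunk 5: at line 4 remove [byn,lthpr,bggsc] add [ztugc,ytm,xarc] -> 15 lines: ufa jpsca vfliu oqvxt ztugc ytm xarc izk icq dxcf qouz syt ytzo mek rov
Hunk 6: at line 9 remove [qouz,syt] add [pxcti] -> 14 lines: ufa jpsca vfliu oqvxt ztugc ytm xarc izk icq dxcf pxcti ytzo mek rov
Final line count: 14

Answer: 14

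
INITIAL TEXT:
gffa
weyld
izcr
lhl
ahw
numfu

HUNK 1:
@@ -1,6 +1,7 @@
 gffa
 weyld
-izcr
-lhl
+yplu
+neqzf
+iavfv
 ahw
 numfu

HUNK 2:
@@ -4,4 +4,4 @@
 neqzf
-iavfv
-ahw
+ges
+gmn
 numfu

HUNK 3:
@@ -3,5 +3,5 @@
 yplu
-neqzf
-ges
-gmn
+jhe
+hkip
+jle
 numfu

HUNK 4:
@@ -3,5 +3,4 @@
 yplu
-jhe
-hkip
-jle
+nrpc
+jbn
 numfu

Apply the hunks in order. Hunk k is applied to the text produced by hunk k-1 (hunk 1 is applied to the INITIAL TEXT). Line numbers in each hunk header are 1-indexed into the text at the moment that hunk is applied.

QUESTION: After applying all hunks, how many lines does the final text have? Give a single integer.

Hunk 1: at line 1 remove [izcr,lhl] add [yplu,neqzf,iavfv] -> 7 lines: gffa weyld yplu neqzf iavfv ahw numfu
Hunk 2: at line 4 remove [iavfv,ahw] add [ges,gmn] -> 7 lines: gffa weyld yplu neqzf ges gmn numfu
Hunk 3: at line 3 remove [neqzf,ges,gmn] add [jhe,hkip,jle] -> 7 lines: gffa weyld yplu jhe hkip jle numfu
Hunk 4: at line 3 remove [jhe,hkip,jle] add [nrpc,jbn] -> 6 lines: gffa weyld yplu nrpc jbn numfu
Final line count: 6

Answer: 6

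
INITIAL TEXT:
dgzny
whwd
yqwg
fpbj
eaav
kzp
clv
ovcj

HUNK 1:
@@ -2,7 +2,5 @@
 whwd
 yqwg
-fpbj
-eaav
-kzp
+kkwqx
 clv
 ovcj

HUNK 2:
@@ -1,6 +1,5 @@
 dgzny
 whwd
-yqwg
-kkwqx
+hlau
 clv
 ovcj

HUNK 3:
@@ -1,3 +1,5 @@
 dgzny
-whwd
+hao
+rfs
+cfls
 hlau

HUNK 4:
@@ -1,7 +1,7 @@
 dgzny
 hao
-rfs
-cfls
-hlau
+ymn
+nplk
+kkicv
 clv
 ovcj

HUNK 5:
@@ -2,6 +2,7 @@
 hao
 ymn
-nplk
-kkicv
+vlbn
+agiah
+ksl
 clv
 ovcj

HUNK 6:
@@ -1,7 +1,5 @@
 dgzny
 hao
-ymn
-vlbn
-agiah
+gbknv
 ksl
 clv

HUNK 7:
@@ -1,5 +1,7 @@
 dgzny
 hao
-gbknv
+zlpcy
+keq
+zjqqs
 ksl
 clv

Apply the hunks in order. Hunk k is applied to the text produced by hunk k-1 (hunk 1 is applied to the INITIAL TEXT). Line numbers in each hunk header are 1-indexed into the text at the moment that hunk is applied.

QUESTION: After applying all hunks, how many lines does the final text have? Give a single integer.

Hunk 1: at line 2 remove [fpbj,eaav,kzp] add [kkwqx] -> 6 lines: dgzny whwd yqwg kkwqx clv ovcj
Hunk 2: at line 1 remove [yqwg,kkwqx] add [hlau] -> 5 lines: dgzny whwd hlau clv ovcj
Hunk 3: at line 1 remove [whwd] add [hao,rfs,cfls] -> 7 lines: dgzny hao rfs cfls hlau clv ovcj
Hunk 4: at line 1 remove [rfs,cfls,hlau] add [ymn,nplk,kkicv] -> 7 lines: dgzny hao ymn nplk kkicv clv ovcj
Hunk 5: at line 2 remove [nplk,kkicv] add [vlbn,agiah,ksl] -> 8 lines: dgzny hao ymn vlbn agiah ksl clv ovcj
Hunk 6: at line 1 remove [ymn,vlbn,agiah] add [gbknv] -> 6 lines: dgzny hao gbknv ksl clv ovcj
Hunk 7: at line 1 remove [gbknv] add [zlpcy,keq,zjqqs] -> 8 lines: dgzny hao zlpcy keq zjqqs ksl clv ovcj
Final line count: 8

Answer: 8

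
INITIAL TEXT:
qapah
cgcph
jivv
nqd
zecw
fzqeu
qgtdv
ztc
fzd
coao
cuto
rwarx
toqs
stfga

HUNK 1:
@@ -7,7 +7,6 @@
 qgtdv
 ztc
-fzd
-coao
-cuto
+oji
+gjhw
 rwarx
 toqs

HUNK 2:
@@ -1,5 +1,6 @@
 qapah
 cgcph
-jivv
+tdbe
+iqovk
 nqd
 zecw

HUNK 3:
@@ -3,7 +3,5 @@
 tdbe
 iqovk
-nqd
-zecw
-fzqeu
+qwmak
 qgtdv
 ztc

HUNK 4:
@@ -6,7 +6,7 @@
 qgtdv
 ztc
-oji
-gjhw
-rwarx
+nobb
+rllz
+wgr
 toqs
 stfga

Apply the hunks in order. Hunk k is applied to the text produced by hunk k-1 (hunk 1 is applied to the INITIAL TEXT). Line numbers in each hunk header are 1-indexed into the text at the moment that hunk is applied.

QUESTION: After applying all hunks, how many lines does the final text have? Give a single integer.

Answer: 12

Derivation:
Hunk 1: at line 7 remove [fzd,coao,cuto] add [oji,gjhw] -> 13 lines: qapah cgcph jivv nqd zecw fzqeu qgtdv ztc oji gjhw rwarx toqs stfga
Hunk 2: at line 1 remove [jivv] add [tdbe,iqovk] -> 14 lines: qapah cgcph tdbe iqovk nqd zecw fzqeu qgtdv ztc oji gjhw rwarx toqs stfga
Hunk 3: at line 3 remove [nqd,zecw,fzqeu] add [qwmak] -> 12 lines: qapah cgcph tdbe iqovk qwmak qgtdv ztc oji gjhw rwarx toqs stfga
Hunk 4: at line 6 remove [oji,gjhw,rwarx] add [nobb,rllz,wgr] -> 12 lines: qapah cgcph tdbe iqovk qwmak qgtdv ztc nobb rllz wgr toqs stfga
Final line count: 12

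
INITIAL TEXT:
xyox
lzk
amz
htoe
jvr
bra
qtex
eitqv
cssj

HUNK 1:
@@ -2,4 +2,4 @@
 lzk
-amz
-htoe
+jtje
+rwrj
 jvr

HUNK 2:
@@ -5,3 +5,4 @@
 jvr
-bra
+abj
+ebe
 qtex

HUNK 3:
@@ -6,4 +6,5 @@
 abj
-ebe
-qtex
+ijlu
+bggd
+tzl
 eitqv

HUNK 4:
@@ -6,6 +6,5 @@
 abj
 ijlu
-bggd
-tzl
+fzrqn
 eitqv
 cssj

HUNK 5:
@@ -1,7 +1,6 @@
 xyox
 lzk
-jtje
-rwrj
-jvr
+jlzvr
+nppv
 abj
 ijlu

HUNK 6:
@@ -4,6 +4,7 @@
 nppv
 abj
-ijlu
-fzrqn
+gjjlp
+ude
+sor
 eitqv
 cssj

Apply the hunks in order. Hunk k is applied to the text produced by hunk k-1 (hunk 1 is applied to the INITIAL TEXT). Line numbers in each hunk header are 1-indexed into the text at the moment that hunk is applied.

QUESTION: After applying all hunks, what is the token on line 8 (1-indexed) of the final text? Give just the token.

Hunk 1: at line 2 remove [amz,htoe] add [jtje,rwrj] -> 9 lines: xyox lzk jtje rwrj jvr bra qtex eitqv cssj
Hunk 2: at line 5 remove [bra] add [abj,ebe] -> 10 lines: xyox lzk jtje rwrj jvr abj ebe qtex eitqv cssj
Hunk 3: at line 6 remove [ebe,qtex] add [ijlu,bggd,tzl] -> 11 lines: xyox lzk jtje rwrj jvr abj ijlu bggd tzl eitqv cssj
Hunk 4: at line 6 remove [bggd,tzl] add [fzrqn] -> 10 lines: xyox lzk jtje rwrj jvr abj ijlu fzrqn eitqv cssj
Hunk 5: at line 1 remove [jtje,rwrj,jvr] add [jlzvr,nppv] -> 9 lines: xyox lzk jlzvr nppv abj ijlu fzrqn eitqv cssj
Hunk 6: at line 4 remove [ijlu,fzrqn] add [gjjlp,ude,sor] -> 10 lines: xyox lzk jlzvr nppv abj gjjlp ude sor eitqv cssj
Final line 8: sor

Answer: sor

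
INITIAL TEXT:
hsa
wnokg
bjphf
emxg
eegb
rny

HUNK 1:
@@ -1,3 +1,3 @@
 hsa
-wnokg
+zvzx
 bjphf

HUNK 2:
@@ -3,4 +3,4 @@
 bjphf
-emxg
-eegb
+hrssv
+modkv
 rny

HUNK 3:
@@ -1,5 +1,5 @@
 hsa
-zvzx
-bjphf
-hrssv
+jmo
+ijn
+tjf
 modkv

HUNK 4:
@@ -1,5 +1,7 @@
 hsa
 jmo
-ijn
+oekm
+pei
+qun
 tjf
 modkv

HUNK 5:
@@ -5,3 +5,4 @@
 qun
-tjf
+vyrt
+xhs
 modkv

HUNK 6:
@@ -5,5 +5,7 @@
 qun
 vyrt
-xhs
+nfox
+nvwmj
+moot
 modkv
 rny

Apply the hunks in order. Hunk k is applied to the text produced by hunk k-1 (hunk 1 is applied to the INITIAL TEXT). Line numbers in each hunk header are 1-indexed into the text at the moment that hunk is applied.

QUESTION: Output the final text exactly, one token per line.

Hunk 1: at line 1 remove [wnokg] add [zvzx] -> 6 lines: hsa zvzx bjphf emxg eegb rny
Hunk 2: at line 3 remove [emxg,eegb] add [hrssv,modkv] -> 6 lines: hsa zvzx bjphf hrssv modkv rny
Hunk 3: at line 1 remove [zvzx,bjphf,hrssv] add [jmo,ijn,tjf] -> 6 lines: hsa jmo ijn tjf modkv rny
Hunk 4: at line 1 remove [ijn] add [oekm,pei,qun] -> 8 lines: hsa jmo oekm pei qun tjf modkv rny
Hunk 5: at line 5 remove [tjf] add [vyrt,xhs] -> 9 lines: hsa jmo oekm pei qun vyrt xhs modkv rny
Hunk 6: at line 5 remove [xhs] add [nfox,nvwmj,moot] -> 11 lines: hsa jmo oekm pei qun vyrt nfox nvwmj moot modkv rny

Answer: hsa
jmo
oekm
pei
qun
vyrt
nfox
nvwmj
moot
modkv
rny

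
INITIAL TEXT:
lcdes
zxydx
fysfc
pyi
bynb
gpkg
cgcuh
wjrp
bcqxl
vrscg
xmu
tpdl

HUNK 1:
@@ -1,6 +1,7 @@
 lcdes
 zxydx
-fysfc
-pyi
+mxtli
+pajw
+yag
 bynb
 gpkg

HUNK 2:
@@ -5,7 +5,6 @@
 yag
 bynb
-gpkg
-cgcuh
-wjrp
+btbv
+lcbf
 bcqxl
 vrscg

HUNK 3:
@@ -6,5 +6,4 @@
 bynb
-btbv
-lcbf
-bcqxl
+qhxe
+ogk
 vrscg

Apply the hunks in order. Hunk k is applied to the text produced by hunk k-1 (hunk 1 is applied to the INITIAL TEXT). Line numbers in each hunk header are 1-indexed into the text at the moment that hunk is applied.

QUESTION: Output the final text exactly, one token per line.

Hunk 1: at line 1 remove [fysfc,pyi] add [mxtli,pajw,yag] -> 13 lines: lcdes zxydx mxtli pajw yag bynb gpkg cgcuh wjrp bcqxl vrscg xmu tpdl
Hunk 2: at line 5 remove [gpkg,cgcuh,wjrp] add [btbv,lcbf] -> 12 lines: lcdes zxydx mxtli pajw yag bynb btbv lcbf bcqxl vrscg xmu tpdl
Hunk 3: at line 6 remove [btbv,lcbf,bcqxl] add [qhxe,ogk] -> 11 lines: lcdes zxydx mxtli pajw yag bynb qhxe ogk vrscg xmu tpdl

Answer: lcdes
zxydx
mxtli
pajw
yag
bynb
qhxe
ogk
vrscg
xmu
tpdl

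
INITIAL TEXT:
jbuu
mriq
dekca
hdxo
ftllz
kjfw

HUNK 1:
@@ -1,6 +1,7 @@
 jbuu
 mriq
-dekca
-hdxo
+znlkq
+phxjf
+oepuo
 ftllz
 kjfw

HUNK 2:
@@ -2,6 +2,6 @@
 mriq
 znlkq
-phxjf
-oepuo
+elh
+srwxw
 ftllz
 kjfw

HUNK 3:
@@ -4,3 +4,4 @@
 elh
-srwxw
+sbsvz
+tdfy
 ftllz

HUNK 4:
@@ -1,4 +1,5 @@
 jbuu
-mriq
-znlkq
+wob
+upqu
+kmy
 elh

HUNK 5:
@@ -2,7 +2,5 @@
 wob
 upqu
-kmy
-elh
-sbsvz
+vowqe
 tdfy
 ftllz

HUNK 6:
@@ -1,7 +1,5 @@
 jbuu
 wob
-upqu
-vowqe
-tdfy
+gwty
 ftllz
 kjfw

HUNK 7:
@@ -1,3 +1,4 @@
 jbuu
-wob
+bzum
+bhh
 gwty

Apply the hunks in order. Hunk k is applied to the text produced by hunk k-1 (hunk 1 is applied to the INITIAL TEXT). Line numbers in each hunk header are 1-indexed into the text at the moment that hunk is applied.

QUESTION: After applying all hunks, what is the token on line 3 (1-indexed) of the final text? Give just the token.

Hunk 1: at line 1 remove [dekca,hdxo] add [znlkq,phxjf,oepuo] -> 7 lines: jbuu mriq znlkq phxjf oepuo ftllz kjfw
Hunk 2: at line 2 remove [phxjf,oepuo] add [elh,srwxw] -> 7 lines: jbuu mriq znlkq elh srwxw ftllz kjfw
Hunk 3: at line 4 remove [srwxw] add [sbsvz,tdfy] -> 8 lines: jbuu mriq znlkq elh sbsvz tdfy ftllz kjfw
Hunk 4: at line 1 remove [mriq,znlkq] add [wob,upqu,kmy] -> 9 lines: jbuu wob upqu kmy elh sbsvz tdfy ftllz kjfw
Hunk 5: at line 2 remove [kmy,elh,sbsvz] add [vowqe] -> 7 lines: jbuu wob upqu vowqe tdfy ftllz kjfw
Hunk 6: at line 1 remove [upqu,vowqe,tdfy] add [gwty] -> 5 lines: jbuu wob gwty ftllz kjfw
Hunk 7: at line 1 remove [wob] add [bzum,bhh] -> 6 lines: jbuu bzum bhh gwty ftllz kjfw
Final line 3: bhh

Answer: bhh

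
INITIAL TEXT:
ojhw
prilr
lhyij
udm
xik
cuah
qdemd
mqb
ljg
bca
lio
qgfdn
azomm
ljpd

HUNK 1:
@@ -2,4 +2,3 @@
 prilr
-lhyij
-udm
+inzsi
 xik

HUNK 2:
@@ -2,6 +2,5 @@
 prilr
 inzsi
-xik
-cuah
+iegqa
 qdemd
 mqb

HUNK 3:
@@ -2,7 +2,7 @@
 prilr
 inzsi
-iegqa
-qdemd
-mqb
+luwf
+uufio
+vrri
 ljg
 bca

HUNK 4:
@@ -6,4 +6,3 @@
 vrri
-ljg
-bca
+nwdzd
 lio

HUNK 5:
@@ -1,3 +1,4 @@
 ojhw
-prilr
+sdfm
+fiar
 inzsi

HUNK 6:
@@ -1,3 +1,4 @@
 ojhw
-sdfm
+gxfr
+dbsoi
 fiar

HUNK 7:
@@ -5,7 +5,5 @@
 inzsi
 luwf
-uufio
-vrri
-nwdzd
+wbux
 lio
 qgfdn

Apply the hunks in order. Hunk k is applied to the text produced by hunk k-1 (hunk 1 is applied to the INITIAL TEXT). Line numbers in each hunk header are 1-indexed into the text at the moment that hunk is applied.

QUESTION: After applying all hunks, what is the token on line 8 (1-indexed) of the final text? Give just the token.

Hunk 1: at line 2 remove [lhyij,udm] add [inzsi] -> 13 lines: ojhw prilr inzsi xik cuah qdemd mqb ljg bca lio qgfdn azomm ljpd
Hunk 2: at line 2 remove [xik,cuah] add [iegqa] -> 12 lines: ojhw prilr inzsi iegqa qdemd mqb ljg bca lio qgfdn azomm ljpd
Hunk 3: at line 2 remove [iegqa,qdemd,mqb] add [luwf,uufio,vrri] -> 12 lines: ojhw prilr inzsi luwf uufio vrri ljg bca lio qgfdn azomm ljpd
Hunk 4: at line 6 remove [ljg,bca] add [nwdzd] -> 11 lines: ojhw prilr inzsi luwf uufio vrri nwdzd lio qgfdn azomm ljpd
Hunk 5: at line 1 remove [prilr] add [sdfm,fiar] -> 12 lines: ojhw sdfm fiar inzsi luwf uufio vrri nwdzd lio qgfdn azomm ljpd
Hunk 6: at line 1 remove [sdfm] add [gxfr,dbsoi] -> 13 lines: ojhw gxfr dbsoi fiar inzsi luwf uufio vrri nwdzd lio qgfdn azomm ljpd
Hunk 7: at line 5 remove [uufio,vrri,nwdzd] add [wbux] -> 11 lines: ojhw gxfr dbsoi fiar inzsi luwf wbux lio qgfdn azomm ljpd
Final line 8: lio

Answer: lio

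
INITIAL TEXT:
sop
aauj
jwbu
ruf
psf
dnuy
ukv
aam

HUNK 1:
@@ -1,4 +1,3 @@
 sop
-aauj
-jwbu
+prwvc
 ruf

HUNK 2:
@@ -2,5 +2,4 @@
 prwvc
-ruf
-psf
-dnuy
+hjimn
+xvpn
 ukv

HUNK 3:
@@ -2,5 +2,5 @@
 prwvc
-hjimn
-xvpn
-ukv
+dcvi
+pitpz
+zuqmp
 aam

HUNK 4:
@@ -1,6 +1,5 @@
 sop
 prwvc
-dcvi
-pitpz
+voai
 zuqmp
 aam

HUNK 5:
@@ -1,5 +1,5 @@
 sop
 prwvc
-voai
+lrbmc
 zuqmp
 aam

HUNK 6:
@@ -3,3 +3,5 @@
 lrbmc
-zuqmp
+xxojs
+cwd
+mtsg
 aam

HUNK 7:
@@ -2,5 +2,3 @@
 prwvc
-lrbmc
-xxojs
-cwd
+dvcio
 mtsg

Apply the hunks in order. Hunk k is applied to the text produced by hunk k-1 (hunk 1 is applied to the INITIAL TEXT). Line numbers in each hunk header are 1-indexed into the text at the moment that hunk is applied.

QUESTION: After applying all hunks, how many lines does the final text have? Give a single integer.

Answer: 5

Derivation:
Hunk 1: at line 1 remove [aauj,jwbu] add [prwvc] -> 7 lines: sop prwvc ruf psf dnuy ukv aam
Hunk 2: at line 2 remove [ruf,psf,dnuy] add [hjimn,xvpn] -> 6 lines: sop prwvc hjimn xvpn ukv aam
Hunk 3: at line 2 remove [hjimn,xvpn,ukv] add [dcvi,pitpz,zuqmp] -> 6 lines: sop prwvc dcvi pitpz zuqmp aam
Hunk 4: at line 1 remove [dcvi,pitpz] add [voai] -> 5 lines: sop prwvc voai zuqmp aam
Hunk 5: at line 1 remove [voai] add [lrbmc] -> 5 lines: sop prwvc lrbmc zuqmp aam
Hunk 6: at line 3 remove [zuqmp] add [xxojs,cwd,mtsg] -> 7 lines: sop prwvc lrbmc xxojs cwd mtsg aam
Hunk 7: at line 2 remove [lrbmc,xxojs,cwd] add [dvcio] -> 5 lines: sop prwvc dvcio mtsg aam
Final line count: 5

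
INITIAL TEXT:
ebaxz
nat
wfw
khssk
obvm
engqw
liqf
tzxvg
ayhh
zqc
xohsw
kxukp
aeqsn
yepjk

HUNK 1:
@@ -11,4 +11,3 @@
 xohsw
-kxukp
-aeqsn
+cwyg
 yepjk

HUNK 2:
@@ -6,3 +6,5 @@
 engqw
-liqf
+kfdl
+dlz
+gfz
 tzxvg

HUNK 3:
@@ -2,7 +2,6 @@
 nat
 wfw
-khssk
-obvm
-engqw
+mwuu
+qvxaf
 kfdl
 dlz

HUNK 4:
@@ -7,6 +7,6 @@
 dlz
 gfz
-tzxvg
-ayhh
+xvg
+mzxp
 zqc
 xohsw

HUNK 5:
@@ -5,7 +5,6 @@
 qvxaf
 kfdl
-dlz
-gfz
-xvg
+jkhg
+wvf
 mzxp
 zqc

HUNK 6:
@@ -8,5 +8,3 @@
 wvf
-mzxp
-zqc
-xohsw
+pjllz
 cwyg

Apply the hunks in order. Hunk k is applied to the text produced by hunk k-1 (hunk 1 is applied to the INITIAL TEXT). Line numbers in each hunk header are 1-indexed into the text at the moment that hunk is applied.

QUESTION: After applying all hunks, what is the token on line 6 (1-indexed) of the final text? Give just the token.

Answer: kfdl

Derivation:
Hunk 1: at line 11 remove [kxukp,aeqsn] add [cwyg] -> 13 lines: ebaxz nat wfw khssk obvm engqw liqf tzxvg ayhh zqc xohsw cwyg yepjk
Hunk 2: at line 6 remove [liqf] add [kfdl,dlz,gfz] -> 15 lines: ebaxz nat wfw khssk obvm engqw kfdl dlz gfz tzxvg ayhh zqc xohsw cwyg yepjk
Hunk 3: at line 2 remove [khssk,obvm,engqw] add [mwuu,qvxaf] -> 14 lines: ebaxz nat wfw mwuu qvxaf kfdl dlz gfz tzxvg ayhh zqc xohsw cwyg yepjk
Hunk 4: at line 7 remove [tzxvg,ayhh] add [xvg,mzxp] -> 14 lines: ebaxz nat wfw mwuu qvxaf kfdl dlz gfz xvg mzxp zqc xohsw cwyg yepjk
Hunk 5: at line 5 remove [dlz,gfz,xvg] add [jkhg,wvf] -> 13 lines: ebaxz nat wfw mwuu qvxaf kfdl jkhg wvf mzxp zqc xohsw cwyg yepjk
Hunk 6: at line 8 remove [mzxp,zqc,xohsw] add [pjllz] -> 11 lines: ebaxz nat wfw mwuu qvxaf kfdl jkhg wvf pjllz cwyg yepjk
Final line 6: kfdl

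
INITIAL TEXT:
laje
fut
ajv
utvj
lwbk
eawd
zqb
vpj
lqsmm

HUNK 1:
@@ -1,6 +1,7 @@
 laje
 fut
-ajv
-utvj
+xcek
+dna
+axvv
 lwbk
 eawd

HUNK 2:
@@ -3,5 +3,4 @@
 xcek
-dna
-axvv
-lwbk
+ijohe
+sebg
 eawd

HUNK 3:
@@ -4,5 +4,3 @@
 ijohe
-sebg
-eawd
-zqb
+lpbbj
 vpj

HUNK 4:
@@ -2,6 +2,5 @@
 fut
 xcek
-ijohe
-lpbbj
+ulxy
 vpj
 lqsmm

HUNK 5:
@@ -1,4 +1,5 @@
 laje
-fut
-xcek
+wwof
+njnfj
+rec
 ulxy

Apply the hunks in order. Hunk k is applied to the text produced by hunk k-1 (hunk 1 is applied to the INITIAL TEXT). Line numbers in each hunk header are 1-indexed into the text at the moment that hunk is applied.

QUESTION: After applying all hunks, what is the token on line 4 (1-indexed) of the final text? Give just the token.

Answer: rec

Derivation:
Hunk 1: at line 1 remove [ajv,utvj] add [xcek,dna,axvv] -> 10 lines: laje fut xcek dna axvv lwbk eawd zqb vpj lqsmm
Hunk 2: at line 3 remove [dna,axvv,lwbk] add [ijohe,sebg] -> 9 lines: laje fut xcek ijohe sebg eawd zqb vpj lqsmm
Hunk 3: at line 4 remove [sebg,eawd,zqb] add [lpbbj] -> 7 lines: laje fut xcek ijohe lpbbj vpj lqsmm
Hunk 4: at line 2 remove [ijohe,lpbbj] add [ulxy] -> 6 lines: laje fut xcek ulxy vpj lqsmm
Hunk 5: at line 1 remove [fut,xcek] add [wwof,njnfj,rec] -> 7 lines: laje wwof njnfj rec ulxy vpj lqsmm
Final line 4: rec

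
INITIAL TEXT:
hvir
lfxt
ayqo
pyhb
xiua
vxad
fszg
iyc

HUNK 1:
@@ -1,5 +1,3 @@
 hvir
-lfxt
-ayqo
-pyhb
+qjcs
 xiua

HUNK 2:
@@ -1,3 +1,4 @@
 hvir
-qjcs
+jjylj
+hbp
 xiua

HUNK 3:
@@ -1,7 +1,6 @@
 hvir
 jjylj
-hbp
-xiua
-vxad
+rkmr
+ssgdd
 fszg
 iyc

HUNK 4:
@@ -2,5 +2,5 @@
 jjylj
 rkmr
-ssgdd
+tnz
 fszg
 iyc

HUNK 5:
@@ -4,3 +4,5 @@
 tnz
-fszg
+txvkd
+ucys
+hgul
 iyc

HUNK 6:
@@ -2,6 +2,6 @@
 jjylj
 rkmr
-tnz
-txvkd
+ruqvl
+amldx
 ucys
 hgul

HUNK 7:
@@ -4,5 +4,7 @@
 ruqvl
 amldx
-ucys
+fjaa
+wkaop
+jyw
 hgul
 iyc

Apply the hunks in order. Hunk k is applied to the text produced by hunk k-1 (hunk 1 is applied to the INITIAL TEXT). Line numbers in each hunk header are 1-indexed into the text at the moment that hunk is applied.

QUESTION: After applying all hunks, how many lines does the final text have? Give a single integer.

Answer: 10

Derivation:
Hunk 1: at line 1 remove [lfxt,ayqo,pyhb] add [qjcs] -> 6 lines: hvir qjcs xiua vxad fszg iyc
Hunk 2: at line 1 remove [qjcs] add [jjylj,hbp] -> 7 lines: hvir jjylj hbp xiua vxad fszg iyc
Hunk 3: at line 1 remove [hbp,xiua,vxad] add [rkmr,ssgdd] -> 6 lines: hvir jjylj rkmr ssgdd fszg iyc
Hunk 4: at line 2 remove [ssgdd] add [tnz] -> 6 lines: hvir jjylj rkmr tnz fszg iyc
Hunk 5: at line 4 remove [fszg] add [txvkd,ucys,hgul] -> 8 lines: hvir jjylj rkmr tnz txvkd ucys hgul iyc
Hunk 6: at line 2 remove [tnz,txvkd] add [ruqvl,amldx] -> 8 lines: hvir jjylj rkmr ruqvl amldx ucys hgul iyc
Hunk 7: at line 4 remove [ucys] add [fjaa,wkaop,jyw] -> 10 lines: hvir jjylj rkmr ruqvl amldx fjaa wkaop jyw hgul iyc
Final line count: 10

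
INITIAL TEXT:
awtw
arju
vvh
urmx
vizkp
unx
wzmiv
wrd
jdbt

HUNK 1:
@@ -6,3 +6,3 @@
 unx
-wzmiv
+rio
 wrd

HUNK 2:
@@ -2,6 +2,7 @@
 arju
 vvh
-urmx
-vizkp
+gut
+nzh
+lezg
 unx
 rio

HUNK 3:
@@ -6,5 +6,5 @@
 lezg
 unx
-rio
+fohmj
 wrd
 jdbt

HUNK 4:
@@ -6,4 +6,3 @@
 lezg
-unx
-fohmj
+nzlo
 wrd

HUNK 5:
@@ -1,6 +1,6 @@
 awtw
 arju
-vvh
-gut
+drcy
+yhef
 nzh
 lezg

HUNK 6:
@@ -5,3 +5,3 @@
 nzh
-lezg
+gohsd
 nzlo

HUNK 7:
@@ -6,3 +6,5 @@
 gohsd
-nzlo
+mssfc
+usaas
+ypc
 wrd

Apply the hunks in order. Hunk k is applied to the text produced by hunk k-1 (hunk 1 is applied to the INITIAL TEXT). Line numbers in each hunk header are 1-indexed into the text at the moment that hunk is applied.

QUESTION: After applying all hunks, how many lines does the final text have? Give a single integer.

Answer: 11

Derivation:
Hunk 1: at line 6 remove [wzmiv] add [rio] -> 9 lines: awtw arju vvh urmx vizkp unx rio wrd jdbt
Hunk 2: at line 2 remove [urmx,vizkp] add [gut,nzh,lezg] -> 10 lines: awtw arju vvh gut nzh lezg unx rio wrd jdbt
Hunk 3: at line 6 remove [rio] add [fohmj] -> 10 lines: awtw arju vvh gut nzh lezg unx fohmj wrd jdbt
Hunk 4: at line 6 remove [unx,fohmj] add [nzlo] -> 9 lines: awtw arju vvh gut nzh lezg nzlo wrd jdbt
Hunk 5: at line 1 remove [vvh,gut] add [drcy,yhef] -> 9 lines: awtw arju drcy yhef nzh lezg nzlo wrd jdbt
Hunk 6: at line 5 remove [lezg] add [gohsd] -> 9 lines: awtw arju drcy yhef nzh gohsd nzlo wrd jdbt
Hunk 7: at line 6 remove [nzlo] add [mssfc,usaas,ypc] -> 11 lines: awtw arju drcy yhef nzh gohsd mssfc usaas ypc wrd jdbt
Final line count: 11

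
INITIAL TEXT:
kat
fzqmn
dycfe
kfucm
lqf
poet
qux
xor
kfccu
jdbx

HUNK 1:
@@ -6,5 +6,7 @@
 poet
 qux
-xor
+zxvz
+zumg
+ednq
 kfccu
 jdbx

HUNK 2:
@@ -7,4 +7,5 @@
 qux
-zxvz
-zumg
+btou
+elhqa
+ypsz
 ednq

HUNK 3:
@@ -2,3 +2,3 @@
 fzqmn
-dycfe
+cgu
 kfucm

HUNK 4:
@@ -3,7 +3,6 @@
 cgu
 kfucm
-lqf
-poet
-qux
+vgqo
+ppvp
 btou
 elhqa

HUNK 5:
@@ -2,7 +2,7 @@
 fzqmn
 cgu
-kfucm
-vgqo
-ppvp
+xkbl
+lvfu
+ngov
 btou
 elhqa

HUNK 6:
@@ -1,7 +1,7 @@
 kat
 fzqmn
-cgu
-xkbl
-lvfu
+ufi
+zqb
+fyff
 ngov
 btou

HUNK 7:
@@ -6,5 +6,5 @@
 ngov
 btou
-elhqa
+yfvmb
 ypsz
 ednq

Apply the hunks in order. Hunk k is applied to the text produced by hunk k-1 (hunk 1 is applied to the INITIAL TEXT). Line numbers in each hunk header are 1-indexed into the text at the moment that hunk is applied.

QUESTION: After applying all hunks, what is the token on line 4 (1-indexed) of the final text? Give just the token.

Answer: zqb

Derivation:
Hunk 1: at line 6 remove [xor] add [zxvz,zumg,ednq] -> 12 lines: kat fzqmn dycfe kfucm lqf poet qux zxvz zumg ednq kfccu jdbx
Hunk 2: at line 7 remove [zxvz,zumg] add [btou,elhqa,ypsz] -> 13 lines: kat fzqmn dycfe kfucm lqf poet qux btou elhqa ypsz ednq kfccu jdbx
Hunk 3: at line 2 remove [dycfe] add [cgu] -> 13 lines: kat fzqmn cgu kfucm lqf poet qux btou elhqa ypsz ednq kfccu jdbx
Hunk 4: at line 3 remove [lqf,poet,qux] add [vgqo,ppvp] -> 12 lines: kat fzqmn cgu kfucm vgqo ppvp btou elhqa ypsz ednq kfccu jdbx
Hunk 5: at line 2 remove [kfucm,vgqo,ppvp] add [xkbl,lvfu,ngov] -> 12 lines: kat fzqmn cgu xkbl lvfu ngov btou elhqa ypsz ednq kfccu jdbx
Hunk 6: at line 1 remove [cgu,xkbl,lvfu] add [ufi,zqb,fyff] -> 12 lines: kat fzqmn ufi zqb fyff ngov btou elhqa ypsz ednq kfccu jdbx
Hunk 7: at line 6 remove [elhqa] add [yfvmb] -> 12 lines: kat fzqmn ufi zqb fyff ngov btou yfvmb ypsz ednq kfccu jdbx
Final line 4: zqb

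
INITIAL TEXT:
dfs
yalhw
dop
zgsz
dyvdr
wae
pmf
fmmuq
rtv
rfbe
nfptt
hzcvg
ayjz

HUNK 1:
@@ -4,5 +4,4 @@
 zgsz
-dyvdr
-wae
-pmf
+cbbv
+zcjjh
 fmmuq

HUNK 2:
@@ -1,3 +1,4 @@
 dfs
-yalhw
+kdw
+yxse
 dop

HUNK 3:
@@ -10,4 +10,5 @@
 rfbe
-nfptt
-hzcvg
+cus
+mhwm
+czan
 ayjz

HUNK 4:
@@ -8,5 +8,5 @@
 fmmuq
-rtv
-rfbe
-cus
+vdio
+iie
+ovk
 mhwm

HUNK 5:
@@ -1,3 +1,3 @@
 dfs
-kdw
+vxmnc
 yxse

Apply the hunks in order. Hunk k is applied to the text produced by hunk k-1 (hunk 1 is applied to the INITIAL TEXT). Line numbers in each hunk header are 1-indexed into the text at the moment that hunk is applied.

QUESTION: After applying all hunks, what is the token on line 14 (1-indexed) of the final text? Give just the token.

Answer: ayjz

Derivation:
Hunk 1: at line 4 remove [dyvdr,wae,pmf] add [cbbv,zcjjh] -> 12 lines: dfs yalhw dop zgsz cbbv zcjjh fmmuq rtv rfbe nfptt hzcvg ayjz
Hunk 2: at line 1 remove [yalhw] add [kdw,yxse] -> 13 lines: dfs kdw yxse dop zgsz cbbv zcjjh fmmuq rtv rfbe nfptt hzcvg ayjz
Hunk 3: at line 10 remove [nfptt,hzcvg] add [cus,mhwm,czan] -> 14 lines: dfs kdw yxse dop zgsz cbbv zcjjh fmmuq rtv rfbe cus mhwm czan ayjz
Hunk 4: at line 8 remove [rtv,rfbe,cus] add [vdio,iie,ovk] -> 14 lines: dfs kdw yxse dop zgsz cbbv zcjjh fmmuq vdio iie ovk mhwm czan ayjz
Hunk 5: at line 1 remove [kdw] add [vxmnc] -> 14 lines: dfs vxmnc yxse dop zgsz cbbv zcjjh fmmuq vdio iie ovk mhwm czan ayjz
Final line 14: ayjz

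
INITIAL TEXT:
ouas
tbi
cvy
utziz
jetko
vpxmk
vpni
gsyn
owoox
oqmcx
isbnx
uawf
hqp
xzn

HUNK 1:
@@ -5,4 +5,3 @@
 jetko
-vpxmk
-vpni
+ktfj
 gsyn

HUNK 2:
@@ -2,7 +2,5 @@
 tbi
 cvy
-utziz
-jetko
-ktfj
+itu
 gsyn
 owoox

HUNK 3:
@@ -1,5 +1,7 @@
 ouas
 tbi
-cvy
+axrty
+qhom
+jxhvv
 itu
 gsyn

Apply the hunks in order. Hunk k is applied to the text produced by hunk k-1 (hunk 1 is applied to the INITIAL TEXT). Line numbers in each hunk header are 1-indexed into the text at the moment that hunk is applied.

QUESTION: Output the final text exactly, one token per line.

Answer: ouas
tbi
axrty
qhom
jxhvv
itu
gsyn
owoox
oqmcx
isbnx
uawf
hqp
xzn

Derivation:
Hunk 1: at line 5 remove [vpxmk,vpni] add [ktfj] -> 13 lines: ouas tbi cvy utziz jetko ktfj gsyn owoox oqmcx isbnx uawf hqp xzn
Hunk 2: at line 2 remove [utziz,jetko,ktfj] add [itu] -> 11 lines: ouas tbi cvy itu gsyn owoox oqmcx isbnx uawf hqp xzn
Hunk 3: at line 1 remove [cvy] add [axrty,qhom,jxhvv] -> 13 lines: ouas tbi axrty qhom jxhvv itu gsyn owoox oqmcx isbnx uawf hqp xzn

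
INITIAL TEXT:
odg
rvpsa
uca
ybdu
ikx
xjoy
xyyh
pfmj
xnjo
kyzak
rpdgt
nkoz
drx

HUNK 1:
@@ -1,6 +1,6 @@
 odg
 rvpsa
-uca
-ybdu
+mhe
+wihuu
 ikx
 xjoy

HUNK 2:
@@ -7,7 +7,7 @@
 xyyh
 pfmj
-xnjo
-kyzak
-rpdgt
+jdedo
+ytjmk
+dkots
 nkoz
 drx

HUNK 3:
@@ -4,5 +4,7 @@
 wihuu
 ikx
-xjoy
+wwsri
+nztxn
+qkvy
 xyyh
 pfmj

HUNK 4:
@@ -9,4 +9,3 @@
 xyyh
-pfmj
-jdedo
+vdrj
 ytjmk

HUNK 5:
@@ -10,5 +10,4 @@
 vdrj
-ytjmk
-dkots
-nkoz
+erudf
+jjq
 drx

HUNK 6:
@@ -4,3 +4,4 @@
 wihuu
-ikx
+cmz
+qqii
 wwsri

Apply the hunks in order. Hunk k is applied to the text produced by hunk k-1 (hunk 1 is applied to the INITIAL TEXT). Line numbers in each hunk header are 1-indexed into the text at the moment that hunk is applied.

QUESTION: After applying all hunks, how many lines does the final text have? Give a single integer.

Hunk 1: at line 1 remove [uca,ybdu] add [mhe,wihuu] -> 13 lines: odg rvpsa mhe wihuu ikx xjoy xyyh pfmj xnjo kyzak rpdgt nkoz drx
Hunk 2: at line 7 remove [xnjo,kyzak,rpdgt] add [jdedo,ytjmk,dkots] -> 13 lines: odg rvpsa mhe wihuu ikx xjoy xyyh pfmj jdedo ytjmk dkots nkoz drx
Hunk 3: at line 4 remove [xjoy] add [wwsri,nztxn,qkvy] -> 15 lines: odg rvpsa mhe wihuu ikx wwsri nztxn qkvy xyyh pfmj jdedo ytjmk dkots nkoz drx
Hunk 4: at line 9 remove [pfmj,jdedo] add [vdrj] -> 14 lines: odg rvpsa mhe wihuu ikx wwsri nztxn qkvy xyyh vdrj ytjmk dkots nkoz drx
Hunk 5: at line 10 remove [ytjmk,dkots,nkoz] add [erudf,jjq] -> 13 lines: odg rvpsa mhe wihuu ikx wwsri nztxn qkvy xyyh vdrj erudf jjq drx
Hunk 6: at line 4 remove [ikx] add [cmz,qqii] -> 14 lines: odg rvpsa mhe wihuu cmz qqii wwsri nztxn qkvy xyyh vdrj erudf jjq drx
Final line count: 14

Answer: 14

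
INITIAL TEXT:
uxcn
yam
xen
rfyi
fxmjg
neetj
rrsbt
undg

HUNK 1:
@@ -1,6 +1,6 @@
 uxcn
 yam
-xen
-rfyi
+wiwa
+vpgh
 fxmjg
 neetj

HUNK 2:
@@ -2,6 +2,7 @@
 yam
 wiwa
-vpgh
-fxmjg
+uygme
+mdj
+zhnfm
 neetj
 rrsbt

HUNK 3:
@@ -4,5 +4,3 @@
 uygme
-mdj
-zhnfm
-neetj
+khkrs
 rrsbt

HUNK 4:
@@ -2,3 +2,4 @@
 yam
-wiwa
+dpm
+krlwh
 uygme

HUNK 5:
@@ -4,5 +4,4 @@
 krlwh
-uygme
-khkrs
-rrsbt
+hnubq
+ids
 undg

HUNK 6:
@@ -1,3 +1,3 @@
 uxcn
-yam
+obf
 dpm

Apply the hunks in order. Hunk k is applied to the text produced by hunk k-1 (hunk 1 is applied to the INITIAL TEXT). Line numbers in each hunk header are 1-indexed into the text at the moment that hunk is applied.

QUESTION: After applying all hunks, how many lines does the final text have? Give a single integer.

Answer: 7

Derivation:
Hunk 1: at line 1 remove [xen,rfyi] add [wiwa,vpgh] -> 8 lines: uxcn yam wiwa vpgh fxmjg neetj rrsbt undg
Hunk 2: at line 2 remove [vpgh,fxmjg] add [uygme,mdj,zhnfm] -> 9 lines: uxcn yam wiwa uygme mdj zhnfm neetj rrsbt undg
Hunk 3: at line 4 remove [mdj,zhnfm,neetj] add [khkrs] -> 7 lines: uxcn yam wiwa uygme khkrs rrsbt undg
Hunk 4: at line 2 remove [wiwa] add [dpm,krlwh] -> 8 lines: uxcn yam dpm krlwh uygme khkrs rrsbt undg
Hunk 5: at line 4 remove [uygme,khkrs,rrsbt] add [hnubq,ids] -> 7 lines: uxcn yam dpm krlwh hnubq ids undg
Hunk 6: at line 1 remove [yam] add [obf] -> 7 lines: uxcn obf dpm krlwh hnubq ids undg
Final line count: 7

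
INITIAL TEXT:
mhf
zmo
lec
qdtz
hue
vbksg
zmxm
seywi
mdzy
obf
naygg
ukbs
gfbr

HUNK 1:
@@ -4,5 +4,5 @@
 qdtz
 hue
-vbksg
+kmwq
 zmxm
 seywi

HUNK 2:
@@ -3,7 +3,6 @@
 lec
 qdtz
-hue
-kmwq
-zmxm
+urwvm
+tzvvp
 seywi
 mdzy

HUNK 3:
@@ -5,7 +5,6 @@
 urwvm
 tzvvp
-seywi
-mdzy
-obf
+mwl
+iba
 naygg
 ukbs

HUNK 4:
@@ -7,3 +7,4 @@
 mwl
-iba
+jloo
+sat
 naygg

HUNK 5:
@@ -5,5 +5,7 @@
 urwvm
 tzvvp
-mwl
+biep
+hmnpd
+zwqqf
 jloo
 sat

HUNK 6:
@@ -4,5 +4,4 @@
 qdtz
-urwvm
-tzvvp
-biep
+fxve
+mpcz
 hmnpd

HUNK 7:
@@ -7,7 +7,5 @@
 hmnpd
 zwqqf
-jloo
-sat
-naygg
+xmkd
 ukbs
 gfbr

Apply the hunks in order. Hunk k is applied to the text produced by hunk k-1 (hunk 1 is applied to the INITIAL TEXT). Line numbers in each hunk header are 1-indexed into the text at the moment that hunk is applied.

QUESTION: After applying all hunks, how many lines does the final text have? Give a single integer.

Hunk 1: at line 4 remove [vbksg] add [kmwq] -> 13 lines: mhf zmo lec qdtz hue kmwq zmxm seywi mdzy obf naygg ukbs gfbr
Hunk 2: at line 3 remove [hue,kmwq,zmxm] add [urwvm,tzvvp] -> 12 lines: mhf zmo lec qdtz urwvm tzvvp seywi mdzy obf naygg ukbs gfbr
Hunk 3: at line 5 remove [seywi,mdzy,obf] add [mwl,iba] -> 11 lines: mhf zmo lec qdtz urwvm tzvvp mwl iba naygg ukbs gfbr
Hunk 4: at line 7 remove [iba] add [jloo,sat] -> 12 lines: mhf zmo lec qdtz urwvm tzvvp mwl jloo sat naygg ukbs gfbr
Hunk 5: at line 5 remove [mwl] add [biep,hmnpd,zwqqf] -> 14 lines: mhf zmo lec qdtz urwvm tzvvp biep hmnpd zwqqf jloo sat naygg ukbs gfbr
Hunk 6: at line 4 remove [urwvm,tzvvp,biep] add [fxve,mpcz] -> 13 lines: mhf zmo lec qdtz fxve mpcz hmnpd zwqqf jloo sat naygg ukbs gfbr
Hunk 7: at line 7 remove [jloo,sat,naygg] add [xmkd] -> 11 lines: mhf zmo lec qdtz fxve mpcz hmnpd zwqqf xmkd ukbs gfbr
Final line count: 11

Answer: 11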